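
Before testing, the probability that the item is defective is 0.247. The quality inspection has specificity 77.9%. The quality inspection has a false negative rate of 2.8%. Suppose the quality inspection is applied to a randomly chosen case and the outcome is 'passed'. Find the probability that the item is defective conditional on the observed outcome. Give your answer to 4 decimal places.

P(H | E) ≈ 0.0117

Let H be the event that the item is defective. P(H) = 0.247, so P(¬H) = 0.753. With E the 'passed' result, P(E|H) = 0.028 and P(E|¬H) = 0.779.
P(E) = 0.028·0.247 + 0.779·0.753 = 0.0069160 + 0.58659 = 0.59350.
By Bayes' theorem, P(H|E) = 0.0069160 / 0.59350 = 0.0117.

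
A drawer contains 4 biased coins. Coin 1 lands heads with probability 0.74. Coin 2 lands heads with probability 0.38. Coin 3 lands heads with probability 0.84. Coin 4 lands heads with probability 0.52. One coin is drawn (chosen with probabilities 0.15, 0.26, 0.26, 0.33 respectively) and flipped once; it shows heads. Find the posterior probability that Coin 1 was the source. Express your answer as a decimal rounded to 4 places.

Posterior probability ≈ 0.1851

P(heads|C1) = 0.74; P(heads|C2) = 0.38; P(heads|C3) = 0.84; P(heads|C4) = 0.52.
Prior × likelihood for each source: 0.15·0.74=0.1110, 0.26·0.38=0.09880, 0.26·0.84=0.2184, 0.33·0.52=0.1716. Summing gives P(heads) = 0.59980.
P(Coin 1 | heads) = 0.1110 / 0.59980 = 0.1851.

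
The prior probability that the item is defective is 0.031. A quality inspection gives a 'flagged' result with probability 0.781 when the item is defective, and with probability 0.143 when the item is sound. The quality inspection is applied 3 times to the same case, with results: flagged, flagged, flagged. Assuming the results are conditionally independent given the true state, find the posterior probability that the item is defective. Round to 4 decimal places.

Let H be the event that the item is defective; start with P(H) = 0.031. P('flagged'|H) = 0.781, P('flagged'|¬H) = 0.143.
Update on result 1 ('flagged'): P(H) ← 0.781·0.0310 / (0.781·0.0310 + 0.143·0.9690) = 0.024211/0.16278 = 0.1487.
Update on result 2 ('flagged'): P(H) ← 0.781·0.1487 / (0.781·0.1487 + 0.143·0.8513) = 0.11616/0.23789 = 0.4883.
Update on result 3 ('flagged'): P(H) ← 0.781·0.4883 / (0.781·0.4883 + 0.143·0.5117) = 0.38136/0.45453 = 0.8390.

Posterior P(H) ≈ 0.8390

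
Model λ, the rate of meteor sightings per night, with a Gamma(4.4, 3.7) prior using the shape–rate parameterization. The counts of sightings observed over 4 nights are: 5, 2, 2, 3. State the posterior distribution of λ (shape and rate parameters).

Posterior: Gamma(shape=16.4, rate=7.7)

Total count ∑xᵢ = 12 over n = 4 nights.
Gamma is conjugate to the Poisson likelihood: posterior is Gamma(shape = 4.4+12 = 16.4, rate = 3.7+4 = 7.7).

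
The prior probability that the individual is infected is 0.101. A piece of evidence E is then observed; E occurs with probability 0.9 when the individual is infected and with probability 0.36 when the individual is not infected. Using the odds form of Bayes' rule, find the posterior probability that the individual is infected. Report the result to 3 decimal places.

Posterior probability ≈ 0.219

Prior odds = 0.101/(1−0.101) = 0.11235.
Likelihood ratio for E = 0.9/0.36 = 2.5000.
Posterior odds = prior odds × LR = 0.28087.
Posterior probability = odds/(1+odds) = 0.28087/1.2809 = 0.219.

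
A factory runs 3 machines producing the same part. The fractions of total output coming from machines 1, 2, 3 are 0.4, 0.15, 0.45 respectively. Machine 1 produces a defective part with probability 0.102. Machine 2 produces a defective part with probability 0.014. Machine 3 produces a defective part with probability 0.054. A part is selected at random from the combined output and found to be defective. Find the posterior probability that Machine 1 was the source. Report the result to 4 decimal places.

P(defective|M1) = 0.102; P(defective|M2) = 0.014; P(defective|M3) = 0.054.
Prior × likelihood for each source: 0.4·0.102=0.04080, 0.15·0.014=0.002100, 0.45·0.054=0.02430. Summing gives P(defective) = 0.067200.
P(Machine 1 | defective) = 0.04080 / 0.067200 = 0.6071.

Posterior probability ≈ 0.6071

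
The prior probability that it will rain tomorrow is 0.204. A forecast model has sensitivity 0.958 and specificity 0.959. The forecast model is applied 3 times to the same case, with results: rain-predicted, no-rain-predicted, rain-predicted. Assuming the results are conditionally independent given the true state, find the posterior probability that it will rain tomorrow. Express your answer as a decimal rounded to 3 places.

Posterior P(H) ≈ 0.860

With H the event that it will rain tomorrow, the joint likelihood of the observed sequence is P(data|H) = 0.958·0.042·0.958 = 0.038546 and P(data|¬H) = 0.041·0.959·0.041 = 0.0016121.
Bayes: P(H|data) = 0.204·0.038546 / (0.204·0.038546 + 0.796·0.0016121) = 0.0078634/0.0091466 = 0.8597.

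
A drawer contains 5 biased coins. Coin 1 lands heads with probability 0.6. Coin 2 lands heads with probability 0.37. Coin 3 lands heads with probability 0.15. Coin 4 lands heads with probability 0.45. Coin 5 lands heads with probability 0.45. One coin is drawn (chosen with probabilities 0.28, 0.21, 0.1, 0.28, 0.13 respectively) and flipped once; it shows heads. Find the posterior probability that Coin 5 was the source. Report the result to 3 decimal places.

Tabulate prior·likelihood by source: [1] prior 0.28, lik 0.6, product 0.1680; [2] prior 0.21, lik 0.37, product 0.07770; [3] prior 0.1, lik 0.15, product 0.01500; [4] prior 0.28, lik 0.45, product 0.1260; [5] prior 0.13, lik 0.45, product 0.05850.
Normalizing constant = 0.44520; the posterior for Coin 5 is its product over the sum, 0.05850/0.44520 = 0.131.

Posterior probability ≈ 0.131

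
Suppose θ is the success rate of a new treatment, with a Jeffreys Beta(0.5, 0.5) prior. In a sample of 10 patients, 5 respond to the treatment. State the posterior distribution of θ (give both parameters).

Posterior: Beta(5.5, 5.5)

Observing 5 successes and 5 failures updates Beta(0.5, 0.5) by adding the success and failure counts to the two shape parameters: α = 0.5+5 = 5.5, β = 0.5+5 = 5.5.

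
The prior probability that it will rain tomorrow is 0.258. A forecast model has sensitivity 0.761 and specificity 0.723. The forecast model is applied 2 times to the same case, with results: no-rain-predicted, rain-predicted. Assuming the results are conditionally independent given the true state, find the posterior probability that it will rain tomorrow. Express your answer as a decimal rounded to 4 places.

Let H be the event that it will rain tomorrow; start with P(H) = 0.258. P('rain-predicted'|H) = 0.761, P('rain-predicted'|¬H) = 0.277.
Update on result 1 ('no-rain-predicted'): P(H) ← 0.239·0.2580 / (0.239·0.2580 + 0.723·0.7420) = 0.061662/0.59813 = 0.1031.
Update on result 2 ('rain-predicted'): P(H) ← 0.761·0.1031 / (0.761·0.1031 + 0.277·0.8969) = 0.078453/0.32690 = 0.2400.

Posterior P(H) ≈ 0.2400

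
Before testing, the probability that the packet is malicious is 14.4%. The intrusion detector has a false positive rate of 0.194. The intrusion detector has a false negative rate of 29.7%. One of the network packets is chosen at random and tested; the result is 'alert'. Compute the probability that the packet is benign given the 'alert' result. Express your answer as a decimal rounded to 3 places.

P(¬H | E) ≈ 0.621

Write H for 'the packet is malicious'. Prior odds H:¬H = 0.144/0.856 = 0.16822. For the 'alert' outcome, the likelihood ratio is 0.703/0.194 = 3.6237.
Posterior odds = 0.16822 × 3.6237 = 0.60960, so P(H|E) = 0.60960/(1+0.60960) = 0.379. Then P(¬H|E) = 1 − 0.379 = 0.621.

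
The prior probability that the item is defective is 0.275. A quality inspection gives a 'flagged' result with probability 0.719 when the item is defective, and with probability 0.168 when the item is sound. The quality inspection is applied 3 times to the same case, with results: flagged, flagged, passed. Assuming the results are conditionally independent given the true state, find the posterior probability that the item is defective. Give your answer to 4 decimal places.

Let H be the event that the item is defective; start with P(H) = 0.275. P('flagged'|H) = 0.719, P('flagged'|¬H) = 0.168.
Update on result 1 ('flagged'): P(H) ← 0.719·0.2750 / (0.719·0.2750 + 0.168·0.7250) = 0.19773/0.31953 = 0.6188.
Update on result 2 ('flagged'): P(H) ← 0.719·0.6188 / (0.719·0.6188 + 0.168·0.3812) = 0.44492/0.50896 = 0.8742.
Update on result 3 ('passed'): P(H) ← 0.281·0.8742 / (0.281·0.8742 + 0.832·0.1258) = 0.24564/0.35033 = 0.7012.

Posterior P(H) ≈ 0.7012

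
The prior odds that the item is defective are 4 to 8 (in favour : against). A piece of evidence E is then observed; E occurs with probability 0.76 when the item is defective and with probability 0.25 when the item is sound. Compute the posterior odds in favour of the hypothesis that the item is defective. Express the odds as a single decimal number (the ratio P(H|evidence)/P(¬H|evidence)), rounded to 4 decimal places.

Prior odds = 4/8 = 0.50000. In log-odds, ln(0.50000) = -0.69315.
Add log likelihood ratio: ln(3.0400) = 1.1119.
Posterior log-odds = 0.41871, so posterior odds = exp(0.41871) = 1.5200.

Posterior odds ≈ 1.5200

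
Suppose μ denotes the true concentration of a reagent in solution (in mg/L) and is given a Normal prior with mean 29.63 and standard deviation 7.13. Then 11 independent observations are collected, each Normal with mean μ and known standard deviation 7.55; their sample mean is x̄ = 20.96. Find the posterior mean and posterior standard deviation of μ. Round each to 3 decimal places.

With known σ, the Normal prior is conjugate. Weight on the data is w = (n/σ²)/(n/σ² + 1/τ₀²) = 0.192974/(0.192974+0.0196708) = 0.90749.
Posterior mean = w·x̄ + (1−w)·μ₀ = 0.90749·20.96 + 0.092505·29.63 = 21.762. Posterior variance = 1/(0.192974+0.0196708) = 4.70268, so SD = 2.169.

Posterior mean ≈ 21.762; posterior SD ≈ 2.169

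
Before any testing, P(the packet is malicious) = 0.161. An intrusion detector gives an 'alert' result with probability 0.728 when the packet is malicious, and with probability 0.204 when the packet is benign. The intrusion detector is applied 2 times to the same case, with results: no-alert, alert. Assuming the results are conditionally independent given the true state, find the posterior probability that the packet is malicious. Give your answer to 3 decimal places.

Posterior P(H) ≈ 0.190

Let H be the event that the packet is malicious; start with P(H) = 0.161. P('alert'|H) = 0.728, P('alert'|¬H) = 0.204.
Update on result 1 ('no-alert'): P(H) ← 0.272·0.1610 / (0.272·0.1610 + 0.796·0.8390) = 0.043792/0.71164 = 0.0615.
Update on result 2 ('alert'): P(H) ← 0.728·0.0615 / (0.728·0.0615 + 0.204·0.9385) = 0.044799/0.23625 = 0.1896.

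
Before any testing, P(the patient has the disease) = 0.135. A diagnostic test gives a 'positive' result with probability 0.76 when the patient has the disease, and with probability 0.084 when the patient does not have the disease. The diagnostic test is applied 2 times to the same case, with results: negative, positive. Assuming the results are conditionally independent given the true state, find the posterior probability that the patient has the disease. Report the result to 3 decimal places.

With H the event that the patient has the disease, the joint likelihood of the observed sequence is P(data|H) = 0.24·0.76 = 0.18240 and P(data|¬H) = 0.916·0.084 = 0.076944.
Bayes: P(H|data) = 0.135·0.18240 / (0.135·0.18240 + 0.865·0.076944) = 0.024624/0.091181 = 0.2701.

Posterior P(H) ≈ 0.270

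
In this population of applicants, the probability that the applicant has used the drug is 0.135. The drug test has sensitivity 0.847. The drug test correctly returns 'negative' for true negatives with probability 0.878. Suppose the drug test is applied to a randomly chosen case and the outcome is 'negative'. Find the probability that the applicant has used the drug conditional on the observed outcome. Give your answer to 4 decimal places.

P(H | E) ≈ 0.0265

Write H for 'the applicant has used the drug'. Prior odds H:¬H = 0.135/0.865 = 0.15607. For the 'negative' outcome, the likelihood ratio is 0.153/0.878 = 0.17426.
Posterior odds = 0.15607 × 0.17426 = 0.027197, so P(H|E) = 0.027197/(1+0.027197) = 0.0265.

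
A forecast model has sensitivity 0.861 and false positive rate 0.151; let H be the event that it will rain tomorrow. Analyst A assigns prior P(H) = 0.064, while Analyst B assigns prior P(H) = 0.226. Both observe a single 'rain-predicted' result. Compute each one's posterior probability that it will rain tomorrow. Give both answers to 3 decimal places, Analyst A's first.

P('+'|H) = 0.861, P('+'|¬H) = 0.151.
Analyst A: numerator 0.861·0.064 = 0.055104; evidence = 0.055104+0.151·0.936 = 0.19644; posterior = 0.281.
Analyst B: numerator 0.861·0.226 = 0.19459; evidence = 0.19459+0.151·0.774 = 0.31146; posterior = 0.625.

Analyst A: 0.281; Analyst B: 0.625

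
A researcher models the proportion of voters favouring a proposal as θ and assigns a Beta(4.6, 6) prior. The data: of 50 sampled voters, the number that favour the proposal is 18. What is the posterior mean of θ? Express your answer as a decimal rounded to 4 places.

Posterior mean ≈ 0.3729

The binomial likelihood is conjugate to the Beta prior: with 18 successes and 32 failures, the posterior is Beta(4.6+18, 6+32) = Beta(22.6, 38).
E[θ | data] = 22.6/(22.6+38) = 0.3729.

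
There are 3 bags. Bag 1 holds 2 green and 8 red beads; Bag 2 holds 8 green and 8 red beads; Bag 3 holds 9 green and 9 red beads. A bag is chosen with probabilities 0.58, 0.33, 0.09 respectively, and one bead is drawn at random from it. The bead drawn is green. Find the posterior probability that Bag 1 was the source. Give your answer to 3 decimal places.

Posterior probability ≈ 0.356

P(green|Bag 1) = 0.2; P(green|Bag 2) = 0.5; P(green|Bag 3) = 0.5.
Prior × likelihood for each source: 0.58·0.2=0.1160, 0.33·0.5=0.1650, 0.09·0.5=0.04500. Summing gives P(green) = 0.32600.
P(Bag 1 | green) = 0.1160 / 0.32600 = 0.356.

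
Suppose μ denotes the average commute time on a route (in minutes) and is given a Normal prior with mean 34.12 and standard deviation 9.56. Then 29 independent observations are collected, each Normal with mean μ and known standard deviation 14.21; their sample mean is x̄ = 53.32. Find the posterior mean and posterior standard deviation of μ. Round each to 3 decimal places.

Prior precision 1/τ₀² = 1/9.56² = 0.0109417; data precision n/σ² = 29/14.21² = 0.143618.
Posterior precision = 0.0109417 + 0.143618 = 0.154560, giving posterior SD = 1/√0.154560 = 2.544.
Posterior mean = (0.0109417·34.12 + 0.143618·53.32) / 0.154560 = 51.961.

Posterior mean ≈ 51.961; posterior SD ≈ 2.544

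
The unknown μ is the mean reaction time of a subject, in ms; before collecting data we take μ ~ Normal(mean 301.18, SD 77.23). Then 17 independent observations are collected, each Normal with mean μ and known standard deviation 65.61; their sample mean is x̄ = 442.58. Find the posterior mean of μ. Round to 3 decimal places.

Prior precision 1/τ₀² = 1/77.23² = 0.00016766; data precision n/σ² = 17/65.61² = 0.00394920.
Posterior precision = 0.00016766 + 0.00394920 = 0.00411686.
Posterior mean = (0.00016766·301.18 + 0.00394920·442.58) / 0.00411686 = 436.821.

Posterior mean ≈ 436.821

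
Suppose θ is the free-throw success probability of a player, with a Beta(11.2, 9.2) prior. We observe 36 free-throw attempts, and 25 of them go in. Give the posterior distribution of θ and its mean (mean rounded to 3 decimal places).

Posterior: Beta(36.2, 20.2); mean ≈ 0.642

The binomial likelihood is conjugate to the Beta prior: with 25 successes and 11 failures, the posterior is Beta(11.2+25, 9.2+11) = Beta(36.2, 20.2).
E[θ | data] = 36.2/(36.2+20.2) = 0.642.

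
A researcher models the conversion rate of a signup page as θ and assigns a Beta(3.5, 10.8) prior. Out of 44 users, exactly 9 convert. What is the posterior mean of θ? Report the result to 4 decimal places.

Observing 9 successes and 35 failures updates Beta(3.5, 10.8) by adding the success and failure counts to the two shape parameters: α = 3.5+9 = 12.5, β = 10.8+35 = 45.8.
Posterior mean = α/(α+β) = 12.5/58.3 = 0.2144.

Posterior mean ≈ 0.2144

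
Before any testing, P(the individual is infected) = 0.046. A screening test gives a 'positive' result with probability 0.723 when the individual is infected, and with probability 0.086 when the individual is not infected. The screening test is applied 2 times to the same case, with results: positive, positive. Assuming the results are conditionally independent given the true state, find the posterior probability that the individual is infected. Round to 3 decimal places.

With H the event that the individual is infected, the joint likelihood of the observed sequence is P(data|H) = 0.723·0.723 = 0.52273 and P(data|¬H) = 0.086·0.086 = 0.0073960.
Bayes: P(H|data) = 0.046·0.52273 / (0.046·0.52273 + 0.954·0.0073960) = 0.024046/0.031101 = 0.7731.

Posterior P(H) ≈ 0.773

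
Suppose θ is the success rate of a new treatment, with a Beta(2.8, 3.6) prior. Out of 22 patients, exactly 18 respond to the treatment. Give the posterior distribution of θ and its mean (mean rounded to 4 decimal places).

The binomial likelihood is conjugate to the Beta prior: with 18 successes and 4 failures, the posterior is Beta(2.8+18, 3.6+4) = Beta(20.8, 7.6).
Posterior mean = α/(α+β) = 20.8/28.4 = 0.7324.

Posterior: Beta(20.8, 7.6); mean ≈ 0.7324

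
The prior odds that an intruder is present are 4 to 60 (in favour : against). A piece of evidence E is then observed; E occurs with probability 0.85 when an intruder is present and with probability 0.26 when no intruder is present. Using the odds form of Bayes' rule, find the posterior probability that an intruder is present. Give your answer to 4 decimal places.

Posterior probability ≈ 0.1789

Prior odds = 4/60 = 0.066667. In log-odds, ln(0.066667) = -2.7081.
Add log likelihood ratio: ln(3.2692) = 1.1846.
Posterior log-odds = -1.5235, so posterior odds = exp(-1.5235) = 0.21795. Converting, P(H|E) = 0.21795/1.2179 = 0.1789.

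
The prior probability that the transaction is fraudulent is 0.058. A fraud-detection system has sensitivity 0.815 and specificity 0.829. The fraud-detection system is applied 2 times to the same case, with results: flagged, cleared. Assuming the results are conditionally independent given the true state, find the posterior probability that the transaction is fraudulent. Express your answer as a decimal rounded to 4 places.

Let H be the event that the transaction is fraudulent; start with P(H) = 0.058. P('flagged'|H) = 0.815, P('flagged'|¬H) = 0.171.
Update on result 1 ('flagged'): P(H) ← 0.815·0.0580 / (0.815·0.0580 + 0.171·0.9420) = 0.047270/0.20835 = 0.2269.
Update on result 2 ('cleared'): P(H) ← 0.185·0.2269 / (0.185·0.2269 + 0.829·0.7731) = 0.041972/0.68289 = 0.0615.

Posterior P(H) ≈ 0.0615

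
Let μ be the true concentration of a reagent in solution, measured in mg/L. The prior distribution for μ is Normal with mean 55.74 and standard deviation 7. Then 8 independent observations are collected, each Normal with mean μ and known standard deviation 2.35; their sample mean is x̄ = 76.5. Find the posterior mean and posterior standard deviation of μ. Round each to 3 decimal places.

With known σ, the Normal prior is conjugate. Weight on the data is w = (n/σ²)/(n/σ² + 1/τ₀²) = 1.44862/(1.44862+0.0204082) = 0.98611.
Posterior mean = w·x̄ + (1−w)·μ₀ = 0.98611·76.5 + 0.013892·55.74 = 76.212. Posterior variance = 1/(1.44862+0.0204082) = 0.680722, so SD = 0.825.

Posterior mean ≈ 76.212; posterior SD ≈ 0.825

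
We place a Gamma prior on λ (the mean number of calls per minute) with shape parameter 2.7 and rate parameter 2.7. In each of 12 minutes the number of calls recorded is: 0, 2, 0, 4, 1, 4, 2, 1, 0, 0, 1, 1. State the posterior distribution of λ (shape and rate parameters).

Posterior: Gamma(shape=18.7, rate=14.7)

The Poisson likelihood adds the total count to the shape and the number of exposure periods to the rate. Here ∑xᵢ = 16 and n = 12, so shape 2.7→18.7 and rate 2.7→14.7.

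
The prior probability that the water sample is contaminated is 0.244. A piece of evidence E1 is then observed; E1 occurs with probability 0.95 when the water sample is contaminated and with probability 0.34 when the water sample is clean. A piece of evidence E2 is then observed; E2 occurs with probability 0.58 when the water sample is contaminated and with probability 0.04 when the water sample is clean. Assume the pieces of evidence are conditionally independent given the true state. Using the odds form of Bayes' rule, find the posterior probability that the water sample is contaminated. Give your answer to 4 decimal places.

Prior odds = 0.244/(1−0.244) = 0.32275.
Likelihood ratio for E1 = 0.95/0.34 = 2.7941.
Likelihood ratio for E2 = 0.58/0.04 = 14.500.
Posterior odds = prior odds × LR₁ × LR₂ = 13.076.
Posterior probability = odds/(1+odds) = 13.076/14.076 = 0.9290.

Posterior probability ≈ 0.9290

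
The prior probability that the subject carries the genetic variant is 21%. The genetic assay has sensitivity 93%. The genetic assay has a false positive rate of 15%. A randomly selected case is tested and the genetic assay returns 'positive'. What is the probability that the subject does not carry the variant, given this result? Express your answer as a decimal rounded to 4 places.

P(¬H | E) ≈ 0.3776

Let H be the event that the subject carries the genetic variant. P(H) = 0.21, so P(¬H) = 0.79. With E the 'positive' result, P(E|H) = 0.93 and P(E|¬H) = 0.15.
P(E) = 0.93·0.21 + 0.15·0.79 = 0.19530 + 0.11850 = 0.31380.
By Bayes' theorem, P(H|E) = 0.19530 / 0.31380 = 0.6224. Hence P(¬H|E) = 1 − 0.6224 = 0.3776.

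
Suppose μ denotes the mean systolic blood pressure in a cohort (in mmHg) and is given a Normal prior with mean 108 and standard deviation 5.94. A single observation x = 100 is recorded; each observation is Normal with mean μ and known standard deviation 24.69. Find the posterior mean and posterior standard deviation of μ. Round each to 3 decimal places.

With known σ, the Normal prior is conjugate. Weight on the data is w = (n/σ²)/(n/σ² + 1/τ₀²) = 0.00164043/(0.00164043+0.0283418) = 0.054713.
Posterior mean = w·x̄ + (1−w)·μ₀ = 0.054713·100 + 0.94529·108 = 107.562. Posterior variance = 1/(0.00164043+0.0283418) = 33.3531, so SD = 5.775.

Posterior mean ≈ 107.562; posterior SD ≈ 5.775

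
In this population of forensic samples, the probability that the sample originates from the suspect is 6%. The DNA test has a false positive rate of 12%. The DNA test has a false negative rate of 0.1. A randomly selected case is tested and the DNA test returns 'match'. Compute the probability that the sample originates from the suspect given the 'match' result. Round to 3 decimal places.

P(H | E) ≈ 0.324

Let H be the event that the sample originates from the suspect. P(H) = 0.06, so P(¬H) = 0.94. With E the 'match' result, P(E|H) = 0.9 and P(E|¬H) = 0.12.
P(E) = 0.9·0.06 + 0.12·0.94 = 0.054000 + 0.11280 = 0.16680.
By Bayes' theorem, P(H|E) = 0.054000 / 0.16680 = 0.324.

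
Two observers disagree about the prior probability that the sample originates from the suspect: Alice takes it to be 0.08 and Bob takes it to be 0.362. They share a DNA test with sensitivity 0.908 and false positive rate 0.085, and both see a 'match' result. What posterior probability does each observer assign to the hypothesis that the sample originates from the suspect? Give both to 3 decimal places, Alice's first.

P('+'|H) = 0.908, P('+'|¬H) = 0.085.
Alice: numerator 0.908·0.08 = 0.072640; evidence = 0.072640+0.085·0.92 = 0.15084; posterior = 0.482.
Bob: numerator 0.908·0.362 = 0.32870; evidence = 0.32870+0.085·0.638 = 0.38293; posterior = 0.858.

Alice: 0.482; Bob: 0.858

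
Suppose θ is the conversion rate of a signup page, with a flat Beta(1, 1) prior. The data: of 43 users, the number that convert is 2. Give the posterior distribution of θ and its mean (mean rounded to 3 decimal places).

Posterior: Beta(3, 42); mean ≈ 0.067

The binomial likelihood is conjugate to the Beta prior: with 2 successes and 41 failures, the posterior is Beta(1+2, 1+41) = Beta(3, 42).
Posterior mean = α/(α+β) = 3/45 = 0.067.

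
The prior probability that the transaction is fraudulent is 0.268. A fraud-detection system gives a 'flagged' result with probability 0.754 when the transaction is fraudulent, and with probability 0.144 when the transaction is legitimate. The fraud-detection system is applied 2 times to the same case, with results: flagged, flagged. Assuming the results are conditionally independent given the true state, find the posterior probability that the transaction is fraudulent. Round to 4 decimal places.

Let H be the event that the transaction is fraudulent; start with P(H) = 0.268. P('flagged'|H) = 0.754, P('flagged'|¬H) = 0.144.
Update on result 1 ('flagged'): P(H) ← 0.754·0.2680 / (0.754·0.2680 + 0.144·0.7320) = 0.20207/0.30748 = 0.6572.
Update on result 2 ('flagged'): P(H) ← 0.754·0.6572 / (0.754·0.6572 + 0.144·0.3428) = 0.49552/0.54488 = 0.9094.

Posterior P(H) ≈ 0.9094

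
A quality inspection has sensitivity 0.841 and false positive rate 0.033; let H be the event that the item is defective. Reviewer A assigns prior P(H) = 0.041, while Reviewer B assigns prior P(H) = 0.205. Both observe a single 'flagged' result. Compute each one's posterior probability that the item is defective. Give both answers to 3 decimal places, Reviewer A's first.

P('+'|H) = 0.841, P('+'|¬H) = 0.033.
Reviewer A: numerator 0.841·0.041 = 0.034481; evidence = 0.034481+0.033·0.959 = 0.066128; posterior = 0.521.
Reviewer B: numerator 0.841·0.205 = 0.17240; evidence = 0.17240+0.033·0.795 = 0.19864; posterior = 0.868.

Reviewer A: 0.521; Reviewer B: 0.868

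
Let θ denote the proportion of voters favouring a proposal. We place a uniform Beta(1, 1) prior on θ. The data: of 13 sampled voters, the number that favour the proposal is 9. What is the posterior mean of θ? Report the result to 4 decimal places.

Observing 9 successes and 4 failures updates Beta(1, 1) by adding the success and failure counts to the two shape parameters: α = 1+9 = 10, β = 1+4 = 5.
E[θ | data] = 10/(10+5) = 0.6667.

Posterior mean ≈ 0.6667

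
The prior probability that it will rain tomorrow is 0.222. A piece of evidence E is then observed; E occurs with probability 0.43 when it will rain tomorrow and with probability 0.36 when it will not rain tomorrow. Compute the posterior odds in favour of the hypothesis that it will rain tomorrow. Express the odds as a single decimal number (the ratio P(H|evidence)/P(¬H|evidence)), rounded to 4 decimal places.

Prior odds = 0.222/(1−0.222) = 0.28535.
Likelihood ratio for E = 0.43/0.36 = 1.1944.
Posterior odds = prior odds × LR = 0.34083.

Posterior odds ≈ 0.3408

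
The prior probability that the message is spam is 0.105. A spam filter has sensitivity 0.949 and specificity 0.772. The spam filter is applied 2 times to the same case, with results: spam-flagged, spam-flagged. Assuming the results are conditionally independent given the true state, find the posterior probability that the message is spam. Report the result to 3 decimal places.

Let H be the event that the message is spam; start with P(H) = 0.105. P('spam-flagged'|H) = 0.949, P('spam-flagged'|¬H) = 0.228.
Update on result 1 ('spam-flagged'): P(H) ← 0.949·0.1050 / (0.949·0.1050 + 0.228·0.8950) = 0.099645/0.30371 = 0.3281.
Update on result 2 ('spam-flagged'): P(H) ← 0.949·0.3281 / (0.949·0.3281 + 0.228·0.6719) = 0.31136/0.46456 = 0.6702.

Posterior P(H) ≈ 0.670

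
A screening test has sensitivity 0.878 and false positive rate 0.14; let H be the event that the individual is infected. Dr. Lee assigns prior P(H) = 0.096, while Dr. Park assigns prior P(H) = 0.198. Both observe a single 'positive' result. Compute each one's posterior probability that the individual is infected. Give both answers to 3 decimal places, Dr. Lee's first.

The likelihood ratio for a 'positive' result is 0.878/0.14 = 6.2714.
Dr. Lee: prior odds 0.096/0.904 = 0.10619; posterior odds 0.66599; posterior probability 0.400.
Dr. Park: prior odds 0.198/0.802 = 0.24688; posterior odds 1.5483; posterior probability 0.608.

Dr. Lee: 0.400; Dr. Park: 0.608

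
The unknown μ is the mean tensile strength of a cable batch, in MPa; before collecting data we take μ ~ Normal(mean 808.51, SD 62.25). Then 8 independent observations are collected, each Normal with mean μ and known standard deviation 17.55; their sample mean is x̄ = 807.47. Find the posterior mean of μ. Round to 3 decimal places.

Posterior mean ≈ 807.480

With known σ, the Normal prior is conjugate. Weight on the data is w = (n/σ²)/(n/σ² + 1/τ₀²) = 0.0259738/(0.0259738+0.00025806) = 0.99016.
Posterior mean = w·x̄ + (1−w)·μ₀ = 0.99016·807.47 + 0.0098377·808.51 = 807.480.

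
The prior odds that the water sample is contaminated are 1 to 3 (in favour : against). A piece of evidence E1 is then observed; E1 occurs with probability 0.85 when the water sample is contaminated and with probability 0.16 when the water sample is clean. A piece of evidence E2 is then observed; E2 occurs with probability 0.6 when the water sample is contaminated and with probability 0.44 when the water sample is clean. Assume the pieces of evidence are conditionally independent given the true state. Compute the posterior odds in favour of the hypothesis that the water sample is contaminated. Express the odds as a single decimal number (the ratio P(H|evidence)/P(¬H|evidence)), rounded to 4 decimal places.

Prior odds = 1/3 = 0.33333. In log-odds, ln(0.33333) = -1.0986.
Add log likelihood ratios: ln(5.3125) + ln(1.3636) = 1.9802.
Posterior log-odds = 0.88161, so posterior odds = exp(0.88161) = 2.4148.

Posterior odds ≈ 2.4148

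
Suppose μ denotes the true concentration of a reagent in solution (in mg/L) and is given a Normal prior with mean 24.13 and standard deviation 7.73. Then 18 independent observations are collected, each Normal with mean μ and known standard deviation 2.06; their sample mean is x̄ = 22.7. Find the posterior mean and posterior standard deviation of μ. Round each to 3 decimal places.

Posterior mean ≈ 22.706; posterior SD ≈ 0.485

Prior precision 1/τ₀² = 1/7.73² = 0.0167356; data precision n/σ² = 18/2.06² = 4.24168.
Posterior precision = 0.0167356 + 4.24168 = 4.25842, giving posterior SD = 1/√4.25842 = 0.485.
Posterior mean = (0.0167356·24.13 + 4.24168·22.7) / 4.25842 = 22.706.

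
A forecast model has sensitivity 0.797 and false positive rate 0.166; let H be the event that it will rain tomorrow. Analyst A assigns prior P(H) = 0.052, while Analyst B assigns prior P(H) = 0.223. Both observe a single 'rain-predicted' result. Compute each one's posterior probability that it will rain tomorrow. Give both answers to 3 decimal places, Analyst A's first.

P('+'|H) = 0.797, P('+'|¬H) = 0.166.
Analyst A: numerator 0.797·0.052 = 0.041444; evidence = 0.041444+0.166·0.948 = 0.19881; posterior = 0.208.
Analyst B: numerator 0.797·0.223 = 0.17773; evidence = 0.17773+0.166·0.777 = 0.30671; posterior = 0.579.

Analyst A: 0.208; Analyst B: 0.579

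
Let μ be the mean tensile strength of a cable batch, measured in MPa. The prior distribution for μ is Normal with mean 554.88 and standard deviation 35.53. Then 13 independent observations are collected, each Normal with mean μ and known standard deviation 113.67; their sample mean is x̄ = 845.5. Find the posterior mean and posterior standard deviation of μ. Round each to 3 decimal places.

Posterior mean ≈ 717.480; posterior SD ≈ 23.582

With known σ, the Normal prior is conjugate. Weight on the data is w = (n/σ²)/(n/σ² + 1/τ₀²) = 0.00100612/(0.00100612+0.00079215) = 0.55949.
Posterior mean = w·x̄ + (1−w)·μ₀ = 0.55949·845.5 + 0.44051·554.88 = 717.480. Posterior variance = 1/(0.00100612+0.00079215) = 556.087, so SD = 23.582.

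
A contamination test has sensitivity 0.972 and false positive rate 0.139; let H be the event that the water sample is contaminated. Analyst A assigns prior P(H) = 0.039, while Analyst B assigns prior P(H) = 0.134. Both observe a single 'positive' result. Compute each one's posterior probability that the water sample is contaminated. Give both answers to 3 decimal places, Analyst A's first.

P('+'|H) = 0.972, P('+'|¬H) = 0.139.
Analyst A: numerator 0.972·0.039 = 0.037908; evidence = 0.037908+0.139·0.961 = 0.17149; posterior = 0.221.
Analyst B: numerator 0.972·0.134 = 0.13025; evidence = 0.13025+0.139·0.866 = 0.25062; posterior = 0.520.

Analyst A: 0.221; Analyst B: 0.520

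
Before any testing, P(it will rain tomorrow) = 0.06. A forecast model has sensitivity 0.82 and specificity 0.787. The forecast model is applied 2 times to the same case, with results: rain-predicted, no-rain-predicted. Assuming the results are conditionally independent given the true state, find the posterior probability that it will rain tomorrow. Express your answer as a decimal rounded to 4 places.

Let H be the event that it will rain tomorrow; start with P(H) = 0.06. P('rain-predicted'|H) = 0.82, P('rain-predicted'|¬H) = 0.213.
Update on result 1 ('rain-predicted'): P(H) ← 0.82·0.0600 / (0.82·0.0600 + 0.213·0.9400) = 0.049200/0.24942 = 0.1973.
Update on result 2 ('no-rain-predicted'): P(H) ← 0.18·0.1973 / (0.18·0.1973 + 0.787·0.8027) = 0.035506/0.66726 = 0.0532.

Posterior P(H) ≈ 0.0532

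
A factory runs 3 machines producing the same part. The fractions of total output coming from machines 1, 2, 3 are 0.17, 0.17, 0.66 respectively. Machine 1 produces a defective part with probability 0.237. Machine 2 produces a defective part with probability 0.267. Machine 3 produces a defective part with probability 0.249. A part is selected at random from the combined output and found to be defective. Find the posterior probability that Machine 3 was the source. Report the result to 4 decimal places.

Posterior probability ≈ 0.6573

P(defective|M1) = 0.237; P(defective|M2) = 0.267; P(defective|M3) = 0.249.
Prior × likelihood for each source: 0.17·0.237=0.04029, 0.17·0.267=0.04539, 0.66·0.249=0.1643. Summing gives P(defective) = 0.25002.
P(Machine 3 | defective) = 0.1643 / 0.25002 = 0.6573.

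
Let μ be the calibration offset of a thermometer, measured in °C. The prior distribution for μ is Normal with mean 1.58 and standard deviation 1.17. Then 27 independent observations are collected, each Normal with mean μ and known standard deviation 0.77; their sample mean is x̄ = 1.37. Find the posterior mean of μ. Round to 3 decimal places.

Posterior mean ≈ 1.373

Prior precision 1/τ₀² = 1/1.17² = 0.730514; data precision n/σ² = 27/0.77² = 45.5389.
Posterior precision = 0.730514 + 45.5389 = 46.2694.
Posterior mean = (0.730514·1.58 + 45.5389·1.37) / 46.2694 = 1.373.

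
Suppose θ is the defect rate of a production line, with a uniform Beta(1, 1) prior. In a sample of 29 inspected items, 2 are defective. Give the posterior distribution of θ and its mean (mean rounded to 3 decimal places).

Posterior: Beta(3, 28); mean ≈ 0.097

The binomial likelihood is conjugate to the Beta prior: with 2 successes and 27 failures, the posterior is Beta(1+2, 1+27) = Beta(3, 28).
E[θ | data] = 3/(3+28) = 0.097.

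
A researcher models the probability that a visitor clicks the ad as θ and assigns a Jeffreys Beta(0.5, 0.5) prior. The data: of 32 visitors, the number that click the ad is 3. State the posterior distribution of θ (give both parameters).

Posterior: Beta(3.5, 29.5)

Observing 3 successes and 29 failures updates Beta(0.5, 0.5) by adding the success and failure counts to the two shape parameters: α = 0.5+3 = 3.5, β = 0.5+29 = 29.5.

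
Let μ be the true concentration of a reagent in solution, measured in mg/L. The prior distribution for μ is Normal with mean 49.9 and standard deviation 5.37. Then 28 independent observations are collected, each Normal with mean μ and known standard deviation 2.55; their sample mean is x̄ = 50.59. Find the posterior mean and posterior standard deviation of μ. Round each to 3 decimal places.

Posterior mean ≈ 50.584; posterior SD ≈ 0.480

With known σ, the Normal prior is conjugate. Weight on the data is w = (n/σ²)/(n/σ² + 1/τ₀²) = 4.30604/(4.30604+0.0346778) = 0.99201.
Posterior mean = w·x̄ + (1−w)·μ₀ = 0.99201·50.59 + 0.0079890·49.9 = 50.584. Posterior variance = 1/(4.30604+0.0346778) = 0.230377, so SD = 0.480.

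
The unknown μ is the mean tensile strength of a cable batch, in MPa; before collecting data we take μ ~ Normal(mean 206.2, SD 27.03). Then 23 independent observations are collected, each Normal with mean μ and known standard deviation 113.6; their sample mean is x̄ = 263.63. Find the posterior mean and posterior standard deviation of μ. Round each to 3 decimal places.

Prior precision 1/τ₀² = 1/27.03² = 0.00136870; data precision n/σ² = 23/113.6² = 0.00178226.
Posterior precision = 0.00136870 + 0.00178226 = 0.00315096, giving posterior SD = 1/√0.00315096 = 17.815.
Posterior mean = (0.00136870·206.2 + 0.00178226·263.63) / 0.00315096 = 238.684.

Posterior mean ≈ 238.684; posterior SD ≈ 17.815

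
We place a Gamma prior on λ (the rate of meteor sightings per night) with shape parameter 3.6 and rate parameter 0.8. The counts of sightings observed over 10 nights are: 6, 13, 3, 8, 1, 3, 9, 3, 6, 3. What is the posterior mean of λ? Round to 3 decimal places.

Posterior mean ≈ 5.426

Total count ∑xᵢ = 55 over n = 10 nights.
Gamma is conjugate to the Poisson likelihood: posterior is Gamma(shape = 3.6+55 = 58.6, rate = 0.8+10 = 10.8).
E[λ | data] = 58.6/10.8 = 5.426.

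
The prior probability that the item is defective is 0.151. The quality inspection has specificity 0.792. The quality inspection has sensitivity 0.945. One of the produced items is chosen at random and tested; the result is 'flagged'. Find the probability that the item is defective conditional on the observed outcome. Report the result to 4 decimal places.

Write H for 'the item is defective'. Prior odds H:¬H = 0.151/0.849 = 0.17786. For the 'flagged' outcome, the likelihood ratio is 0.945/0.208 = 4.5433.
Posterior odds = 0.17786 × 4.5433 = 0.80805, so P(H|E) = 0.80805/(1+0.80805) = 0.4469.

P(H | E) ≈ 0.4469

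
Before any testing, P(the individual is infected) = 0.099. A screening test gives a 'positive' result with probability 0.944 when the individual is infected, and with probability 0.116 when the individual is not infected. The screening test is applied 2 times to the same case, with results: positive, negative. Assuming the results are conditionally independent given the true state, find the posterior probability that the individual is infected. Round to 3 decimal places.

With H the event that the individual is infected, the joint likelihood of the observed sequence is P(data|H) = 0.944·0.056 = 0.052864 and P(data|¬H) = 0.116·0.884 = 0.10254.
Bayes: P(H|data) = 0.099·0.052864 / (0.099·0.052864 + 0.901·0.10254) = 0.0052335/0.097626 = 0.0536.

Posterior P(H) ≈ 0.054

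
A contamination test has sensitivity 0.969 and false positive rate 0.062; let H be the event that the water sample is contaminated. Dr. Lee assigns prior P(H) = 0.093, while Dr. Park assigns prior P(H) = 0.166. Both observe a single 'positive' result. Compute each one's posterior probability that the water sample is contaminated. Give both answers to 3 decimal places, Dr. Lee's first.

The likelihood ratio for a 'positive' result is 0.969/0.062 = 15.629.
Dr. Lee: prior odds 0.093/0.907 = 0.10254; posterior odds 1.6025; posterior probability 0.616.
Dr. Park: prior odds 0.166/0.834 = 0.19904; posterior odds 3.1108; posterior probability 0.757.

Dr. Lee: 0.616; Dr. Park: 0.757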